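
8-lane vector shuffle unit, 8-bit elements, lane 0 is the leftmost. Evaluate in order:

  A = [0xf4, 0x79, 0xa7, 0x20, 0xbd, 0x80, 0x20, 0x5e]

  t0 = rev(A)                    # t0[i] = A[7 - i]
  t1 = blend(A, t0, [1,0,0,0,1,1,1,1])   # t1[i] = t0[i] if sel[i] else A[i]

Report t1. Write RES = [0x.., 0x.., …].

  t0: 5e 20 80 bd 20 a7 79 f4
  t1: 5e 79 a7 20 20 a7 79 f4

RES = [0x5e, 0x79, 0xa7, 0x20, 0x20, 0xa7, 0x79, 0xf4]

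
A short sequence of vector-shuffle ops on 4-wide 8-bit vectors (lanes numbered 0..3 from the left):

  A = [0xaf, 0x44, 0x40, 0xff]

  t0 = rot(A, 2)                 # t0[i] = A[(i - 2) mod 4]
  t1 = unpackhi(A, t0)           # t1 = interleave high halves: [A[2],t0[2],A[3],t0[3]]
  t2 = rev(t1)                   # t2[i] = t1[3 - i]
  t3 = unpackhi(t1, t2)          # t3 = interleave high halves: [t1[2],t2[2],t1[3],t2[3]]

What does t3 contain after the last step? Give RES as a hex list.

  t0: 40 ff af 44
  t1: 40 af ff 44
  t2: 44 ff af 40
  t3: ff af 44 40

RES = [ 0xff  0xaf  0x44  0x40 ]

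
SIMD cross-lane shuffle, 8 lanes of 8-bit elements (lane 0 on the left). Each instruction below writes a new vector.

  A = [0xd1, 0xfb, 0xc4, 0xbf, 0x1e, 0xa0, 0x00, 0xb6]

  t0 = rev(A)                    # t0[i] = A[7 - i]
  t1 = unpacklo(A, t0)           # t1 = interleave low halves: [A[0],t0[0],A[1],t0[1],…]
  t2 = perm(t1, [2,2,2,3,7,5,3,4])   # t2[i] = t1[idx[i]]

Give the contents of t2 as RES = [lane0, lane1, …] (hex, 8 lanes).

t0 = [0xb6, 0x00, 0xa0, 0x1e, 0xbf, 0xc4, 0xfb, 0xd1]
t1 = [0xd1, 0xb6, 0xfb, 0x00, 0xc4, 0xa0, 0xbf, 0x1e]
t2 = [0xfb, 0xfb, 0xfb, 0x00, 0x1e, 0xa0, 0x00, 0xc4]

RES = [0xfb, 0xfb, 0xfb, 0x00, 0x1e, 0xa0, 0x00, 0xc4]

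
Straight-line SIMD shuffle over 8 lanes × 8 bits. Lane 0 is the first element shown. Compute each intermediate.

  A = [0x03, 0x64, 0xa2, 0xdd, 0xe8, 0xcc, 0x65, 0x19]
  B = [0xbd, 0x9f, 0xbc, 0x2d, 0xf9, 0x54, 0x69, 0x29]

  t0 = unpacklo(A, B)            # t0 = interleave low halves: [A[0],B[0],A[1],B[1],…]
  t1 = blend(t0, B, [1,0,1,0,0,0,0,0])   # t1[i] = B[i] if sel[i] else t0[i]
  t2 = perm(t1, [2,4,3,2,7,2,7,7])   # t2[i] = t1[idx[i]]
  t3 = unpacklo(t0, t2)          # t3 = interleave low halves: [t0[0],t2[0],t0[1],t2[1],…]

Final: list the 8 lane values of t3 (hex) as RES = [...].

RES = [0x03, 0xbc, 0xbd, 0xa2, 0x64, 0x9f, 0x9f, 0xbc]

t0 = [0x03, 0xbd, 0x64, 0x9f, 0xa2, 0xbc, 0xdd, 0x2d]
t1 = [0xbd, 0xbd, 0xbc, 0x9f, 0xa2, 0xbc, 0xdd, 0x2d]
t2 = [0xbc, 0xa2, 0x9f, 0xbc, 0x2d, 0xbc, 0x2d, 0x2d]
t3 = [0x03, 0xbc, 0xbd, 0xa2, 0x64, 0x9f, 0x9f, 0xbc]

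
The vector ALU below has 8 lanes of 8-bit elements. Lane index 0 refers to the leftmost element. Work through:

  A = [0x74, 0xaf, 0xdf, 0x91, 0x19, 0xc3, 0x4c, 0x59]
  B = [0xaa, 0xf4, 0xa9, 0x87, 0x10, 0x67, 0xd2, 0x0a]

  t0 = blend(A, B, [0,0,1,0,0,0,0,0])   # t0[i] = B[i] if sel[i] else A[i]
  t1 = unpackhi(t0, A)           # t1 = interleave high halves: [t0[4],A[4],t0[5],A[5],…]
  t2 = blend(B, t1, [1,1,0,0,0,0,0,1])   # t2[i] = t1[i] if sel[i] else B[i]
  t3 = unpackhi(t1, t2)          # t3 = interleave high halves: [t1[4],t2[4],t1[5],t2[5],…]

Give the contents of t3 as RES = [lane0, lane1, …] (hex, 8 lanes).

RES = [0x4c, 0x10, 0x4c, 0x67, 0x59, 0xd2, 0x59, 0x59]

→ t0 |74|af|a9|91|19|c3|4c|59|
→ t1 |19|19|c3|c3|4c|4c|59|59|
→ t2 |19|19|a9|87|10|67|d2|59|
→ t3 |4c|10|4c|67|59|d2|59|59|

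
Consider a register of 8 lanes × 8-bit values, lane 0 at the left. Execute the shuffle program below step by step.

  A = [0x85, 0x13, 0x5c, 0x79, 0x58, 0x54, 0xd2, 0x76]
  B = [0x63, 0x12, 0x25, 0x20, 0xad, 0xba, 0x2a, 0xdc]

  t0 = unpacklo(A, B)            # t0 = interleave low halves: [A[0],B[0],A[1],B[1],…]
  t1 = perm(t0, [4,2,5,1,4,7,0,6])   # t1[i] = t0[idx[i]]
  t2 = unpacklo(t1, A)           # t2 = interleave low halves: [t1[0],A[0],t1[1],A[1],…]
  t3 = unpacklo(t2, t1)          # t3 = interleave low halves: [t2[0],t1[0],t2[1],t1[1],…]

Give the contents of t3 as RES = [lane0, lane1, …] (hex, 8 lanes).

→ t0 |85|63|13|12|5c|25|79|20|
→ t1 |5c|13|25|63|5c|20|85|79|
→ t2 |5c|85|13|13|25|5c|63|79|
→ t3 |5c|5c|85|13|13|25|13|63|

RES = [0x5c, 0x5c, 0x85, 0x13, 0x13, 0x25, 0x13, 0x63]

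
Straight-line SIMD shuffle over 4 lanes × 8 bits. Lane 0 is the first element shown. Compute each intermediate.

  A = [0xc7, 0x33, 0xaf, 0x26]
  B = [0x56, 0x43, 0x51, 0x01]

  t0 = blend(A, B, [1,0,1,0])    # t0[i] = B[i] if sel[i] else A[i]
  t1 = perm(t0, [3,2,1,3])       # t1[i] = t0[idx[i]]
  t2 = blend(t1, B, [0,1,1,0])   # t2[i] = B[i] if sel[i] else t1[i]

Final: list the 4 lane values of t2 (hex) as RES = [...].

  t0: 56 33 51 26
  t1: 26 51 33 26
  t2: 26 43 51 26

RES = [ 0x26  0x43  0x51  0x26 ]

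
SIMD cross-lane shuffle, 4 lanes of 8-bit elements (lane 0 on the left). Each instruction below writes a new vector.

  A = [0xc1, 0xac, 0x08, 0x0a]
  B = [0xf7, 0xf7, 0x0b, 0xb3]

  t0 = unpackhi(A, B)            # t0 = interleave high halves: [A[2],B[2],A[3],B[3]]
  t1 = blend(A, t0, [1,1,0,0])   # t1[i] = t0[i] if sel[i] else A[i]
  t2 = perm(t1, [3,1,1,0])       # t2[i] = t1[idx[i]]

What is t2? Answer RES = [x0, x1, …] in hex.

RES = [ 0x0a  0x0b  0x0b  0x08 ]

  t0: 08 0b 0a b3
  t1: 08 0b 08 0a
  t2: 0a 0b 0b 08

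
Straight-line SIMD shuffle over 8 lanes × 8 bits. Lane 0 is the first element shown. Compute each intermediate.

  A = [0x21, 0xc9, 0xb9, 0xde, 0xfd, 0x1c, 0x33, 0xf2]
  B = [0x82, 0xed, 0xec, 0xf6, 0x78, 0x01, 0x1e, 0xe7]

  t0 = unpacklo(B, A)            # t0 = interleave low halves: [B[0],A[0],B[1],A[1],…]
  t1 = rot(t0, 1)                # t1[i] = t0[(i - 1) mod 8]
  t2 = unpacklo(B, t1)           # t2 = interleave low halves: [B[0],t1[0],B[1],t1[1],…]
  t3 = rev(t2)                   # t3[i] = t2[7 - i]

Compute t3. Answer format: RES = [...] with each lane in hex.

→ t0 |82|21|ed|c9|ec|b9|f6|de|
→ t1 |de|82|21|ed|c9|ec|b9|f6|
→ t2 |82|de|ed|82|ec|21|f6|ed|
→ t3 |ed|f6|21|ec|82|ed|de|82|

RES = [0xed, 0xf6, 0x21, 0xec, 0x82, 0xed, 0xde, 0x82]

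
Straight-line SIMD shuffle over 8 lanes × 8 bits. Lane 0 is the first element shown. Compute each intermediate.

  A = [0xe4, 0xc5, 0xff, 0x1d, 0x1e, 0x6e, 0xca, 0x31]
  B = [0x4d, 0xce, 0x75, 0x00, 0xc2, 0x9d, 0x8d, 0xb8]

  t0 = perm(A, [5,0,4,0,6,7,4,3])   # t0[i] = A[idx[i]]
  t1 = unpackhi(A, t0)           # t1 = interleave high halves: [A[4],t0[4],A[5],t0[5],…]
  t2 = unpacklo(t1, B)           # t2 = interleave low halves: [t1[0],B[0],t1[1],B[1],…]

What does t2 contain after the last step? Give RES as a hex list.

→ t0 |6e|e4|1e|e4|ca|31|1e|1d|
→ t1 |1e|ca|6e|31|ca|1e|31|1d|
→ t2 |1e|4d|ca|ce|6e|75|31|00|

RES = [0x1e, 0x4d, 0xca, 0xce, 0x6e, 0x75, 0x31, 0x00]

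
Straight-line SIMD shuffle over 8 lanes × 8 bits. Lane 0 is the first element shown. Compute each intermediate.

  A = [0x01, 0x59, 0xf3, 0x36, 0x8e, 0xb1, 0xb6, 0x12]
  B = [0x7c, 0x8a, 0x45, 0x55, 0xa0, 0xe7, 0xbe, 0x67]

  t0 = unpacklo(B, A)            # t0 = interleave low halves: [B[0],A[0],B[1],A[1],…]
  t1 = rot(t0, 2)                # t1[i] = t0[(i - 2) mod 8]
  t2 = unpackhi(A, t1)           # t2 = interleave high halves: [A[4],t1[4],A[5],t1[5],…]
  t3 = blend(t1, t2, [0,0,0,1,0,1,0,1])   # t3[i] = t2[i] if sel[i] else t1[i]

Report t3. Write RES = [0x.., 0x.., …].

  t0: 7c 01 8a 59 45 f3 55 36
  t1: 55 36 7c 01 8a 59 45 f3
  t2: 8e 8a b1 59 b6 45 12 f3
  t3: 55 36 7c 59 8a 45 45 f3

RES = [0x55, 0x36, 0x7c, 0x59, 0x8a, 0x45, 0x45, 0xf3]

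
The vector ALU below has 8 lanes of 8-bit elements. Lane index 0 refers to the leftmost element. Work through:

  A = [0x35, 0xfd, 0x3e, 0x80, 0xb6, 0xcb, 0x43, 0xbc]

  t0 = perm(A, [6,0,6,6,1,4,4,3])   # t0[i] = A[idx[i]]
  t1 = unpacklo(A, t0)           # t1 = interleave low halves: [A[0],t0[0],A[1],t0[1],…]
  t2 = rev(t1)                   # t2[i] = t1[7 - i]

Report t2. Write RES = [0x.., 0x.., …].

  t0: 43 35 43 43 fd b6 b6 80
  t1: 35 43 fd 35 3e 43 80 43
  t2: 43 80 43 3e 35 fd 43 35

RES = [ 0x43  0x80  0x43  0x3e  0x35  0xfd  0x43  0x35 ]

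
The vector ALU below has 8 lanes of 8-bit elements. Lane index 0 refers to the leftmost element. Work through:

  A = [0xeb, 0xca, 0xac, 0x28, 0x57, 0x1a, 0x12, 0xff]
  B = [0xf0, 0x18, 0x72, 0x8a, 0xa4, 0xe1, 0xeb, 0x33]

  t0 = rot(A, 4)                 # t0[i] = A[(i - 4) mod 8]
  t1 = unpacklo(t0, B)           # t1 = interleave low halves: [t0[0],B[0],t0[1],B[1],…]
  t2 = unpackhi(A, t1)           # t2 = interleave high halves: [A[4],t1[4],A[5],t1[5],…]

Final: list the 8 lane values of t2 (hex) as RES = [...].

RES = [0x57, 0x12, 0x1a, 0x72, 0x12, 0xff, 0xff, 0x8a]

t0 = [0x57, 0x1a, 0x12, 0xff, 0xeb, 0xca, 0xac, 0x28]
t1 = [0x57, 0xf0, 0x1a, 0x18, 0x12, 0x72, 0xff, 0x8a]
t2 = [0x57, 0x12, 0x1a, 0x72, 0x12, 0xff, 0xff, 0x8a]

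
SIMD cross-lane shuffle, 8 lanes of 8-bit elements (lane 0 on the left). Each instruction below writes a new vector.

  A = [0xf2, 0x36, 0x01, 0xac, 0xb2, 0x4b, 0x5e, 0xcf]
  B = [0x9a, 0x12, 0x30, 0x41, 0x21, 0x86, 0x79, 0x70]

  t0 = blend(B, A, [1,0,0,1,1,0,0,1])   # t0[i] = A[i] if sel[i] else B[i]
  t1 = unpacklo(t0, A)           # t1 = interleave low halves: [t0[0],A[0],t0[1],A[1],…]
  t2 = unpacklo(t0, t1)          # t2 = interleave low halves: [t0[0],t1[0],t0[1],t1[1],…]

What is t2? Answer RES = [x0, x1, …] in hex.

  t0: f2 12 30 ac b2 86 79 cf
  t1: f2 f2 12 36 30 01 ac ac
  t2: f2 f2 12 f2 30 12 ac 36

RES = [ 0xf2  0xf2  0x12  0xf2  0x30  0x12  0xac  0x36 ]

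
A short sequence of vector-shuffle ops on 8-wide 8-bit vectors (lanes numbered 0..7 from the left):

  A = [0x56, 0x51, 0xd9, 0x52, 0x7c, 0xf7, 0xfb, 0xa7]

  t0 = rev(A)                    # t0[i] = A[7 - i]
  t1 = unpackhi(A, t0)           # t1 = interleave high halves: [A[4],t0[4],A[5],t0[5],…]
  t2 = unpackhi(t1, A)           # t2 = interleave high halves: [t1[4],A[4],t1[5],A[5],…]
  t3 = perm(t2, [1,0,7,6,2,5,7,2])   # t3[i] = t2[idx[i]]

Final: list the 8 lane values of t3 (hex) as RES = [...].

RES = [0x7c, 0xfb, 0xa7, 0x56, 0x51, 0xfb, 0xa7, 0x51]

t0 = [0xa7, 0xfb, 0xf7, 0x7c, 0x52, 0xd9, 0x51, 0x56]
t1 = [0x7c, 0x52, 0xf7, 0xd9, 0xfb, 0x51, 0xa7, 0x56]
t2 = [0xfb, 0x7c, 0x51, 0xf7, 0xa7, 0xfb, 0x56, 0xa7]
t3 = [0x7c, 0xfb, 0xa7, 0x56, 0x51, 0xfb, 0xa7, 0x51]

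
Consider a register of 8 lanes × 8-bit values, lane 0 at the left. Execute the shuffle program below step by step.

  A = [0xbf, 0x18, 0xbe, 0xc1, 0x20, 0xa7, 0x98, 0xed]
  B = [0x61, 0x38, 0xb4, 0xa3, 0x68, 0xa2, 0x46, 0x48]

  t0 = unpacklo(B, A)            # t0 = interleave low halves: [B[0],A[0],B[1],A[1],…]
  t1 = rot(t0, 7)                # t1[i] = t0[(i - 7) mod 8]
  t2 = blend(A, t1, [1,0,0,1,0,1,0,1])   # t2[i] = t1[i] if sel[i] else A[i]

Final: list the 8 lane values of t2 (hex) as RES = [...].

RES = [ 0xbf  0x18  0xbe  0xb4  0x20  0xa3  0x98  0x61 ]

→ t0 |61|bf|38|18|b4|be|a3|c1|
→ t1 |bf|38|18|b4|be|a3|c1|61|
→ t2 |bf|18|be|b4|20|a3|98|61|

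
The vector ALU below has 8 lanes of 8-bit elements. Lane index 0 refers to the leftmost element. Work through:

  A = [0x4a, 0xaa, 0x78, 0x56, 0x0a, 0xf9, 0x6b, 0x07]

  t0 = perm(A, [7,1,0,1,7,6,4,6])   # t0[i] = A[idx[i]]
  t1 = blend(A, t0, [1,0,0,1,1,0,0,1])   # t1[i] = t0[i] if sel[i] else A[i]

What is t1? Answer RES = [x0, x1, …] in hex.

RES = [ 0x07  0xaa  0x78  0xaa  0x07  0xf9  0x6b  0x6b ]

→ t0 |07|aa|4a|aa|07|6b|0a|6b|
→ t1 |07|aa|78|aa|07|f9|6b|6b|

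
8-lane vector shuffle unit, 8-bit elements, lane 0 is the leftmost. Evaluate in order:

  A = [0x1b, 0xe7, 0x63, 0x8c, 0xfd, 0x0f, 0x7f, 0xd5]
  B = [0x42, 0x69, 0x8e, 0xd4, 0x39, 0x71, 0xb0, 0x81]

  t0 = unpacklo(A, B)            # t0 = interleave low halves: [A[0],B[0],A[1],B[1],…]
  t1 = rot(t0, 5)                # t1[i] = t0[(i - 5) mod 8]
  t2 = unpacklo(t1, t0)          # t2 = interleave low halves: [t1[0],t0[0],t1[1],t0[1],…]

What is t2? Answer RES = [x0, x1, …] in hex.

RES = [ 0x69  0x1b  0x63  0x42  0x8e  0xe7  0x8c  0x69 ]

t0 = [0x1b, 0x42, 0xe7, 0x69, 0x63, 0x8e, 0x8c, 0xd4]
t1 = [0x69, 0x63, 0x8e, 0x8c, 0xd4, 0x1b, 0x42, 0xe7]
t2 = [0x69, 0x1b, 0x63, 0x42, 0x8e, 0xe7, 0x8c, 0x69]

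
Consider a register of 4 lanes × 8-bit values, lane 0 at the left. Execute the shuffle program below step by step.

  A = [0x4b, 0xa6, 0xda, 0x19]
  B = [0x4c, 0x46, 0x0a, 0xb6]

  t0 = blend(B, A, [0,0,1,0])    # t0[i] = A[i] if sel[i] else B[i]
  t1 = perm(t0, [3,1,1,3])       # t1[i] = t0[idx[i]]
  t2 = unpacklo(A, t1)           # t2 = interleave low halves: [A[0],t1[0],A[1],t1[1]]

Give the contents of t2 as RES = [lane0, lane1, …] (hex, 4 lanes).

→ t0 |4c|46|da|b6|
→ t1 |b6|46|46|b6|
→ t2 |4b|b6|a6|46|

RES = [0x4b, 0xb6, 0xa6, 0x46]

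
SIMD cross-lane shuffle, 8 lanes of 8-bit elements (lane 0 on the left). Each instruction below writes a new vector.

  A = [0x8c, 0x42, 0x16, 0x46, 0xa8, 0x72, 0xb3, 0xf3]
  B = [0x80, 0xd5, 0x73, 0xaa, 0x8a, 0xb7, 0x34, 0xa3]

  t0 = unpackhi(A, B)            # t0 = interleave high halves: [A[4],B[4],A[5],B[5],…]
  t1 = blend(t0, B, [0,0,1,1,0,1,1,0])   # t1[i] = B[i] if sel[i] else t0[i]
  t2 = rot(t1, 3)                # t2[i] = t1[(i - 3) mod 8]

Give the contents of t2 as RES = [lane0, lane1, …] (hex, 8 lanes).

RES = [ 0xb7  0x34  0xa3  0xa8  0x8a  0x73  0xaa  0xb3 ]

→ t0 |a8|8a|72|b7|b3|34|f3|a3|
→ t1 |a8|8a|73|aa|b3|b7|34|a3|
→ t2 |b7|34|a3|a8|8a|73|aa|b3|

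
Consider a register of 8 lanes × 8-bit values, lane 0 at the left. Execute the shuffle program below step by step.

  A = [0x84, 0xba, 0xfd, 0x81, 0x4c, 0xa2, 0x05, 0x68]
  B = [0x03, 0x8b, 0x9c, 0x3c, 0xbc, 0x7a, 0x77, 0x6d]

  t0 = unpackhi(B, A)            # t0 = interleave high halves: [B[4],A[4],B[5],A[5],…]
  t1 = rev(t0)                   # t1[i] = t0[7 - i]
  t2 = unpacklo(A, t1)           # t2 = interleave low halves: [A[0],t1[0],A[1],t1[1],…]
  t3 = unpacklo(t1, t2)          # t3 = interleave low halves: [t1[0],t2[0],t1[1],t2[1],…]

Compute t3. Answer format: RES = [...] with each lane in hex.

RES = [ 0x68  0x84  0x6d  0x68  0x05  0xba  0x77  0x6d ]

t0 = [0xbc, 0x4c, 0x7a, 0xa2, 0x77, 0x05, 0x6d, 0x68]
t1 = [0x68, 0x6d, 0x05, 0x77, 0xa2, 0x7a, 0x4c, 0xbc]
t2 = [0x84, 0x68, 0xba, 0x6d, 0xfd, 0x05, 0x81, 0x77]
t3 = [0x68, 0x84, 0x6d, 0x68, 0x05, 0xba, 0x77, 0x6d]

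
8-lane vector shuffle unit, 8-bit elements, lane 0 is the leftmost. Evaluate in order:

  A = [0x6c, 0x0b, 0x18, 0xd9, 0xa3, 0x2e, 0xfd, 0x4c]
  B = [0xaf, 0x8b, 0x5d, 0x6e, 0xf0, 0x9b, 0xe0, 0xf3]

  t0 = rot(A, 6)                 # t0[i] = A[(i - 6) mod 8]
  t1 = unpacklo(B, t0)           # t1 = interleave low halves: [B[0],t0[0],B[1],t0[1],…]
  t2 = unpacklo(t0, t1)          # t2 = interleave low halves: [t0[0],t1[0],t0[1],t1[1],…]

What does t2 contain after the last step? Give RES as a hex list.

RES = [ 0x18  0xaf  0xd9  0x18  0xa3  0x8b  0x2e  0xd9 ]

→ t0 |18|d9|a3|2e|fd|4c|6c|0b|
→ t1 |af|18|8b|d9|5d|a3|6e|2e|
→ t2 |18|af|d9|18|a3|8b|2e|d9|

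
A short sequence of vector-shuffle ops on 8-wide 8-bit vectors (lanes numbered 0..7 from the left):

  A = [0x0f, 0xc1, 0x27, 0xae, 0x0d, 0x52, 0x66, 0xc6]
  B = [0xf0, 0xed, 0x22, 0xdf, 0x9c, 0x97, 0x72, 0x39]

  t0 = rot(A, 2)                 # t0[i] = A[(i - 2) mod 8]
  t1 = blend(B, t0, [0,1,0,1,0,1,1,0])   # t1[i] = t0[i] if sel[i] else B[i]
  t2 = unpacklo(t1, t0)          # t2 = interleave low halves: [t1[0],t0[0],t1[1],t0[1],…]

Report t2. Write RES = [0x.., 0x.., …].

RES = [0xf0, 0x66, 0xc6, 0xc6, 0x22, 0x0f, 0xc1, 0xc1]

→ t0 |66|c6|0f|c1|27|ae|0d|52|
→ t1 |f0|c6|22|c1|9c|ae|0d|39|
→ t2 |f0|66|c6|c6|22|0f|c1|c1|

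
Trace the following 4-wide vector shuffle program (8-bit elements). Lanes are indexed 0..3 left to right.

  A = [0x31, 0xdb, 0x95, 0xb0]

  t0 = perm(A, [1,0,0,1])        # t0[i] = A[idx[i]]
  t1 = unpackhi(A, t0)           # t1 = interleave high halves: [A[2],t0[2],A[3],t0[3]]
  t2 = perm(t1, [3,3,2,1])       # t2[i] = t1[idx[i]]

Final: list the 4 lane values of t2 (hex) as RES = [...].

  t0: db 31 31 db
  t1: 95 31 b0 db
  t2: db db b0 31

RES = [ 0xdb  0xdb  0xb0  0x31 ]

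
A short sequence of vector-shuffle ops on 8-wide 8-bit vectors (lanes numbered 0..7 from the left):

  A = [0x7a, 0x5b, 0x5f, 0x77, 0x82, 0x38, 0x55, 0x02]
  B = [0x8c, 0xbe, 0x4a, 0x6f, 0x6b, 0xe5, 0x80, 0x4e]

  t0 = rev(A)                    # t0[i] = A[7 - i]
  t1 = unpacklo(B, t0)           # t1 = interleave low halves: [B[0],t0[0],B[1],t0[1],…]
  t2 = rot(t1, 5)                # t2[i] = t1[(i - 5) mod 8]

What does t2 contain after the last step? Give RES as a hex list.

RES = [ 0x55  0x4a  0x38  0x6f  0x82  0x8c  0x02  0xbe ]

→ t0 |02|55|38|82|77|5f|5b|7a|
→ t1 |8c|02|be|55|4a|38|6f|82|
→ t2 |55|4a|38|6f|82|8c|02|be|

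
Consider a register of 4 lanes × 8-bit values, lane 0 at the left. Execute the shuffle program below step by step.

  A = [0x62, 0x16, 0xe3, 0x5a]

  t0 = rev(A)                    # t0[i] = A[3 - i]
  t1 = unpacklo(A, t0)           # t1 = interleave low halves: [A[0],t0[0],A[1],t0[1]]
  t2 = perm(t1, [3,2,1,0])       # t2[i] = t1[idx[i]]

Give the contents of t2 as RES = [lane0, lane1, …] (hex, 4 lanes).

→ t0 |5a|e3|16|62|
→ t1 |62|5a|16|e3|
→ t2 |e3|16|5a|62|

RES = [ 0xe3  0x16  0x5a  0x62 ]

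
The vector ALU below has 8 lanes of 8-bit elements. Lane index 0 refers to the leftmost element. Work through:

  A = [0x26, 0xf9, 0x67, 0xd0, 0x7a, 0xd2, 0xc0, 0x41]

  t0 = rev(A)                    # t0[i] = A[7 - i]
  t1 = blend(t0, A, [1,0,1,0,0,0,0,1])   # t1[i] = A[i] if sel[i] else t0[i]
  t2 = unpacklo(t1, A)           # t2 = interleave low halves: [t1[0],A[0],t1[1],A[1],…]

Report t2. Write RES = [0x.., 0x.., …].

→ t0 |41|c0|d2|7a|d0|67|f9|26|
→ t1 |26|c0|67|7a|d0|67|f9|41|
→ t2 |26|26|c0|f9|67|67|7a|d0|

RES = [ 0x26  0x26  0xc0  0xf9  0x67  0x67  0x7a  0xd0 ]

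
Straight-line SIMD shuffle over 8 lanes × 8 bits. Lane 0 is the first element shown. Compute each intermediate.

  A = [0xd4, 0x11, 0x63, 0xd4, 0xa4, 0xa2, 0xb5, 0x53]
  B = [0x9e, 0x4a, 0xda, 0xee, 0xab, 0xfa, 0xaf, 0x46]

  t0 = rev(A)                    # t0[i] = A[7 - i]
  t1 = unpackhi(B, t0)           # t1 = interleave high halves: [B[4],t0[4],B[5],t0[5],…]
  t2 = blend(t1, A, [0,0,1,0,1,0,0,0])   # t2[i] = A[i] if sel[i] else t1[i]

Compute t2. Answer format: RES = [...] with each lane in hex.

t0 = [0x53, 0xb5, 0xa2, 0xa4, 0xd4, 0x63, 0x11, 0xd4]
t1 = [0xab, 0xd4, 0xfa, 0x63, 0xaf, 0x11, 0x46, 0xd4]
t2 = [0xab, 0xd4, 0x63, 0x63, 0xa4, 0x11, 0x46, 0xd4]

RES = [ 0xab  0xd4  0x63  0x63  0xa4  0x11  0x46  0xd4 ]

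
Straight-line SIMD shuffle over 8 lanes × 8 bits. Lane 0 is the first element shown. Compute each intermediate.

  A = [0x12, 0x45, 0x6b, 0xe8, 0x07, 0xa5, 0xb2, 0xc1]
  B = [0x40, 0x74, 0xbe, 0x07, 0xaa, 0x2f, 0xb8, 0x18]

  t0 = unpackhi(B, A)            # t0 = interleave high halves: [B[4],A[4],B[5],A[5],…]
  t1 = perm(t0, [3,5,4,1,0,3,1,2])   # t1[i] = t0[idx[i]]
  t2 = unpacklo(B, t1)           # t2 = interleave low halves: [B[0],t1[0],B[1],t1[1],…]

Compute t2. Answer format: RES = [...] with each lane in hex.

→ t0 |aa|07|2f|a5|b8|b2|18|c1|
→ t1 |a5|b2|b8|07|aa|a5|07|2f|
→ t2 |40|a5|74|b2|be|b8|07|07|

RES = [0x40, 0xa5, 0x74, 0xb2, 0xbe, 0xb8, 0x07, 0x07]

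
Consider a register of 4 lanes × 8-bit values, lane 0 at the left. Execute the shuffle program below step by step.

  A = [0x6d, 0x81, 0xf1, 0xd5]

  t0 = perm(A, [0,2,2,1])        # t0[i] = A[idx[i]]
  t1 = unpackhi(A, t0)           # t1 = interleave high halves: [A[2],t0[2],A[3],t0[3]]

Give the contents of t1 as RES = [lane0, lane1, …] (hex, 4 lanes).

RES = [ 0xf1  0xf1  0xd5  0x81 ]

→ t0 |6d|f1|f1|81|
→ t1 |f1|f1|d5|81|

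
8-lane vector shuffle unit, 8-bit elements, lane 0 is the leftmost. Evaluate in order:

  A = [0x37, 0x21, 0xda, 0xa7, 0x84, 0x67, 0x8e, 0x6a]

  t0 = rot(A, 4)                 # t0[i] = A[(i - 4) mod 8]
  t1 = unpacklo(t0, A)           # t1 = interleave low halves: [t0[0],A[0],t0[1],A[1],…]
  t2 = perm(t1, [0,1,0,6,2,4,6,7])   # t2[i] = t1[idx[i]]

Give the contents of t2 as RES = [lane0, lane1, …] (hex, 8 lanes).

RES = [0x84, 0x37, 0x84, 0x6a, 0x67, 0x8e, 0x6a, 0xa7]

t0 = [0x84, 0x67, 0x8e, 0x6a, 0x37, 0x21, 0xda, 0xa7]
t1 = [0x84, 0x37, 0x67, 0x21, 0x8e, 0xda, 0x6a, 0xa7]
t2 = [0x84, 0x37, 0x84, 0x6a, 0x67, 0x8e, 0x6a, 0xa7]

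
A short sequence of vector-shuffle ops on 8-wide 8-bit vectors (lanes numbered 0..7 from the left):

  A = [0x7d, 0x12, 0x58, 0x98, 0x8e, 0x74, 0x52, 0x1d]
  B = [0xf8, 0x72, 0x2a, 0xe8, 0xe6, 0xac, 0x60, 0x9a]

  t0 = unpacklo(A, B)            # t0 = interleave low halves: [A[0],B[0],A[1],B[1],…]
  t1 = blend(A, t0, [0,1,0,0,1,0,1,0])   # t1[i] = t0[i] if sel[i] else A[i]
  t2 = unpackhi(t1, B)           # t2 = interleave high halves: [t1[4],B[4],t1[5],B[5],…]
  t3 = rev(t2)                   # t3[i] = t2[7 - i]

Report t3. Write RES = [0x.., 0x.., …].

t0 = [0x7d, 0xf8, 0x12, 0x72, 0x58, 0x2a, 0x98, 0xe8]
t1 = [0x7d, 0xf8, 0x58, 0x98, 0x58, 0x74, 0x98, 0x1d]
t2 = [0x58, 0xe6, 0x74, 0xac, 0x98, 0x60, 0x1d, 0x9a]
t3 = [0x9a, 0x1d, 0x60, 0x98, 0xac, 0x74, 0xe6, 0x58]

RES = [0x9a, 0x1d, 0x60, 0x98, 0xac, 0x74, 0xe6, 0x58]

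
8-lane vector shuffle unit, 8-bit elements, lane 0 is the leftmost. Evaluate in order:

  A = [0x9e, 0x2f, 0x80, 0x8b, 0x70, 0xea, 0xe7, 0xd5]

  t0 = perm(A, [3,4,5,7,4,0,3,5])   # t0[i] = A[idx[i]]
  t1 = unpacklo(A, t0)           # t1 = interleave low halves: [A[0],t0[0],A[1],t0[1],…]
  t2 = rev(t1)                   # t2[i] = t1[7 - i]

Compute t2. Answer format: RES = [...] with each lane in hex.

→ t0 |8b|70|ea|d5|70|9e|8b|ea|
→ t1 |9e|8b|2f|70|80|ea|8b|d5|
→ t2 |d5|8b|ea|80|70|2f|8b|9e|

RES = [ 0xd5  0x8b  0xea  0x80  0x70  0x2f  0x8b  0x9e ]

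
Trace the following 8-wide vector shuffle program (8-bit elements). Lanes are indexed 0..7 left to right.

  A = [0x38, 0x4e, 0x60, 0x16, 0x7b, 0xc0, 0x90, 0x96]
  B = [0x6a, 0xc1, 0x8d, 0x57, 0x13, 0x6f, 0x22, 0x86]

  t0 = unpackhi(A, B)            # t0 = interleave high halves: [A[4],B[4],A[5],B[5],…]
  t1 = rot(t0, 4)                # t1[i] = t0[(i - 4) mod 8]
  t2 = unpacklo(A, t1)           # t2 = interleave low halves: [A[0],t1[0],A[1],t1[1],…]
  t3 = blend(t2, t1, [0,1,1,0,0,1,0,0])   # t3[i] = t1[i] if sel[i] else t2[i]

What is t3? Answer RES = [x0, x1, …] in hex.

RES = [ 0x38  0x22  0x96  0x22  0x60  0x13  0x16  0x86 ]

→ t0 |7b|13|c0|6f|90|22|96|86|
→ t1 |90|22|96|86|7b|13|c0|6f|
→ t2 |38|90|4e|22|60|96|16|86|
→ t3 |38|22|96|22|60|13|16|86|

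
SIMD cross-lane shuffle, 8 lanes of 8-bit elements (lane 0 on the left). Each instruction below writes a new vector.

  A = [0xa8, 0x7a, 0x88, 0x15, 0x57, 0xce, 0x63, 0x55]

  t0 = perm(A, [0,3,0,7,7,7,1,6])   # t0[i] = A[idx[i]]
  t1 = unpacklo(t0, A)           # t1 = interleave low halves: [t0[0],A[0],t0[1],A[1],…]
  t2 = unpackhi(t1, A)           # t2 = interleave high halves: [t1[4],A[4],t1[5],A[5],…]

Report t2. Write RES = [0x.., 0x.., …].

RES = [0xa8, 0x57, 0x88, 0xce, 0x55, 0x63, 0x15, 0x55]

  t0: a8 15 a8 55 55 55 7a 63
  t1: a8 a8 15 7a a8 88 55 15
  t2: a8 57 88 ce 55 63 15 55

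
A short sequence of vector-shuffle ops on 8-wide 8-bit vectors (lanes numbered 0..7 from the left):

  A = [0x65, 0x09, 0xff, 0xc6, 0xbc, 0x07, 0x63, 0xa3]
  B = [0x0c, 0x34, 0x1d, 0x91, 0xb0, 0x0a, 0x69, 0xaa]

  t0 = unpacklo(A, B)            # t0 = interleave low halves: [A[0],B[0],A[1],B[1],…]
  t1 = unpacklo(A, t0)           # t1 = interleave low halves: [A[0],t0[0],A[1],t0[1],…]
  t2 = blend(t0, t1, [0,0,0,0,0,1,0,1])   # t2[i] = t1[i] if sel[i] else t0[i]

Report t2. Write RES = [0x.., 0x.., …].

RES = [ 0x65  0x0c  0x09  0x34  0xff  0x09  0xc6  0x34 ]

  t0: 65 0c 09 34 ff 1d c6 91
  t1: 65 65 09 0c ff 09 c6 34
  t2: 65 0c 09 34 ff 09 c6 34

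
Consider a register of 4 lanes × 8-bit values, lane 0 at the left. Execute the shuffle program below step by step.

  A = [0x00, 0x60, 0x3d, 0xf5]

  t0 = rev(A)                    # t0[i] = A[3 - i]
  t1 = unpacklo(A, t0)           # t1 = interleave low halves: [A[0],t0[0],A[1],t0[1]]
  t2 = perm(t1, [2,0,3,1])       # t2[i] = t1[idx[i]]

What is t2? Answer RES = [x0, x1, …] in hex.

RES = [ 0x60  0x00  0x3d  0xf5 ]

  t0: f5 3d 60 00
  t1: 00 f5 60 3d
  t2: 60 00 3d f5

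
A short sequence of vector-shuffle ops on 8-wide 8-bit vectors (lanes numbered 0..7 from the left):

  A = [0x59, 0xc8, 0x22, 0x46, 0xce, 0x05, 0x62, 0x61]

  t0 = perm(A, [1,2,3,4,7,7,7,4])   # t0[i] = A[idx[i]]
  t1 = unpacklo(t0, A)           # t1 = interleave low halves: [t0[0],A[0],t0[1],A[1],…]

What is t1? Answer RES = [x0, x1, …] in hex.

  t0: c8 22 46 ce 61 61 61 ce
  t1: c8 59 22 c8 46 22 ce 46

RES = [ 0xc8  0x59  0x22  0xc8  0x46  0x22  0xce  0x46 ]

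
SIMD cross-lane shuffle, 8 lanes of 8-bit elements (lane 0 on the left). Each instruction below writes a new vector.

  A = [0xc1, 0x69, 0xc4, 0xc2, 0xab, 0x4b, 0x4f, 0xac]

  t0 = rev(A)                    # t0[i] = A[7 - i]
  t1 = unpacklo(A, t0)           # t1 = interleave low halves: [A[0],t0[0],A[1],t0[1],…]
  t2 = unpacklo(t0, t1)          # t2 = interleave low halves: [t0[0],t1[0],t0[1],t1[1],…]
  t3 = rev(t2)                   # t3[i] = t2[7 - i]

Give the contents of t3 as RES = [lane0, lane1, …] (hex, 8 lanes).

RES = [0x4f, 0xab, 0x69, 0x4b, 0xac, 0x4f, 0xc1, 0xac]

t0 = [0xac, 0x4f, 0x4b, 0xab, 0xc2, 0xc4, 0x69, 0xc1]
t1 = [0xc1, 0xac, 0x69, 0x4f, 0xc4, 0x4b, 0xc2, 0xab]
t2 = [0xac, 0xc1, 0x4f, 0xac, 0x4b, 0x69, 0xab, 0x4f]
t3 = [0x4f, 0xab, 0x69, 0x4b, 0xac, 0x4f, 0xc1, 0xac]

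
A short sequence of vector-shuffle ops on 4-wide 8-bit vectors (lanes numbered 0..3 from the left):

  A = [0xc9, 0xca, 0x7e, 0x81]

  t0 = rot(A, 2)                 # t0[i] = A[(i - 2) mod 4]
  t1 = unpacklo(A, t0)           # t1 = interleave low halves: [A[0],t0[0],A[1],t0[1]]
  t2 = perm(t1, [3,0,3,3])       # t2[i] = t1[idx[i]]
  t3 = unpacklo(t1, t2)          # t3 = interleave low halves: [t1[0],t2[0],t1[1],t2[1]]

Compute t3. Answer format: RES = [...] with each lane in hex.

t0 = [0x7e, 0x81, 0xc9, 0xca]
t1 = [0xc9, 0x7e, 0xca, 0x81]
t2 = [0x81, 0xc9, 0x81, 0x81]
t3 = [0xc9, 0x81, 0x7e, 0xc9]

RES = [0xc9, 0x81, 0x7e, 0xc9]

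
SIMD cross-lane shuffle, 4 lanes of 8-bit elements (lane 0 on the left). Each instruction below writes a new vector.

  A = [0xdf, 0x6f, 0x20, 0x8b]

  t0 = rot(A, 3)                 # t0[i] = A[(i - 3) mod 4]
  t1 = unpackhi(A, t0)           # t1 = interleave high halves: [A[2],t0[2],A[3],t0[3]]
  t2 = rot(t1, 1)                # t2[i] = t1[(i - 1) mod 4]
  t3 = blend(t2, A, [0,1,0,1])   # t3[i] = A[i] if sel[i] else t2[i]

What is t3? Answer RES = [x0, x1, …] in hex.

t0 = [0x6f, 0x20, 0x8b, 0xdf]
t1 = [0x20, 0x8b, 0x8b, 0xdf]
t2 = [0xdf, 0x20, 0x8b, 0x8b]
t3 = [0xdf, 0x6f, 0x8b, 0x8b]

RES = [0xdf, 0x6f, 0x8b, 0x8b]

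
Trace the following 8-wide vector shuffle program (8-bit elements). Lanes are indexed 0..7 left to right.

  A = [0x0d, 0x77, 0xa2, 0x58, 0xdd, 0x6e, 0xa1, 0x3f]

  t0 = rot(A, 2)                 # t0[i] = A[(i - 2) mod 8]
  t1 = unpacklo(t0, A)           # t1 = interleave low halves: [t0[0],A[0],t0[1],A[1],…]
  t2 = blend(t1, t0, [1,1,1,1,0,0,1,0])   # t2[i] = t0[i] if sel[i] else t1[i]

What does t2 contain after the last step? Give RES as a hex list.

  t0: a1 3f 0d 77 a2 58 dd 6e
  t1: a1 0d 3f 77 0d a2 77 58
  t2: a1 3f 0d 77 0d a2 dd 58

RES = [ 0xa1  0x3f  0x0d  0x77  0x0d  0xa2  0xdd  0x58 ]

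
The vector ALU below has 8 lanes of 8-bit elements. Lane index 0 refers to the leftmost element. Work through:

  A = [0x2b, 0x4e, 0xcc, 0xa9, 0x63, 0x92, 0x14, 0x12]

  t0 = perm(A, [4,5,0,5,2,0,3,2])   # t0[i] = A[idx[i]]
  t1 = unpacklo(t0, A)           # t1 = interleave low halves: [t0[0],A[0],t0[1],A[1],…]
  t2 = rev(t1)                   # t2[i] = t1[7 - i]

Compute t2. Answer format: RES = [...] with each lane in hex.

RES = [ 0xa9  0x92  0xcc  0x2b  0x4e  0x92  0x2b  0x63 ]

→ t0 |63|92|2b|92|cc|2b|a9|cc|
→ t1 |63|2b|92|4e|2b|cc|92|a9|
→ t2 |a9|92|cc|2b|4e|92|2b|63|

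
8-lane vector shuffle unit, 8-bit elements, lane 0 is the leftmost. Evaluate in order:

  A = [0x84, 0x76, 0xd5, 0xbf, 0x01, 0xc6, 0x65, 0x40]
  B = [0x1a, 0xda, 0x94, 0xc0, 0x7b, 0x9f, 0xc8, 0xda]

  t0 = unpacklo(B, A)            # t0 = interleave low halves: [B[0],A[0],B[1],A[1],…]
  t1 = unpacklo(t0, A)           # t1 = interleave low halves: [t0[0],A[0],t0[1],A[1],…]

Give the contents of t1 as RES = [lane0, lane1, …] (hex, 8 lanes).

RES = [0x1a, 0x84, 0x84, 0x76, 0xda, 0xd5, 0x76, 0xbf]

→ t0 |1a|84|da|76|94|d5|c0|bf|
→ t1 |1a|84|84|76|da|d5|76|bf|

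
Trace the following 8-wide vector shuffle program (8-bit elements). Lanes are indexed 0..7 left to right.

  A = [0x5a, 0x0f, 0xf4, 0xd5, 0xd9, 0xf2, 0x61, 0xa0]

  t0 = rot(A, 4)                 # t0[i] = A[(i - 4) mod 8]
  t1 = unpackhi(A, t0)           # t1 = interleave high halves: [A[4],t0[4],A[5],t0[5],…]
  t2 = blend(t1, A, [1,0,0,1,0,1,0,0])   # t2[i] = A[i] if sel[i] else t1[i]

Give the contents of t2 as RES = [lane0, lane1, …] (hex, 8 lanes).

RES = [0x5a, 0x5a, 0xf2, 0xd5, 0x61, 0xf2, 0xa0, 0xd5]

t0 = [0xd9, 0xf2, 0x61, 0xa0, 0x5a, 0x0f, 0xf4, 0xd5]
t1 = [0xd9, 0x5a, 0xf2, 0x0f, 0x61, 0xf4, 0xa0, 0xd5]
t2 = [0x5a, 0x5a, 0xf2, 0xd5, 0x61, 0xf2, 0xa0, 0xd5]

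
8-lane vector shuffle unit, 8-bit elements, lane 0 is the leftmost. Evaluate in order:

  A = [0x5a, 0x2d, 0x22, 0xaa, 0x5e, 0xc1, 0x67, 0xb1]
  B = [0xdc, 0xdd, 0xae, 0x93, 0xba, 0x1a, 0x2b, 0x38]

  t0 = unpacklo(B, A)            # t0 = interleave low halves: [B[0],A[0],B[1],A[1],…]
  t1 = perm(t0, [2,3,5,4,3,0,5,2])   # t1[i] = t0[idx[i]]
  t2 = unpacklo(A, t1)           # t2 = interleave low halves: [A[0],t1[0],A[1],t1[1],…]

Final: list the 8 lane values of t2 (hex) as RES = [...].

RES = [ 0x5a  0xdd  0x2d  0x2d  0x22  0x22  0xaa  0xae ]

→ t0 |dc|5a|dd|2d|ae|22|93|aa|
→ t1 |dd|2d|22|ae|2d|dc|22|dd|
→ t2 |5a|dd|2d|2d|22|22|aa|ae|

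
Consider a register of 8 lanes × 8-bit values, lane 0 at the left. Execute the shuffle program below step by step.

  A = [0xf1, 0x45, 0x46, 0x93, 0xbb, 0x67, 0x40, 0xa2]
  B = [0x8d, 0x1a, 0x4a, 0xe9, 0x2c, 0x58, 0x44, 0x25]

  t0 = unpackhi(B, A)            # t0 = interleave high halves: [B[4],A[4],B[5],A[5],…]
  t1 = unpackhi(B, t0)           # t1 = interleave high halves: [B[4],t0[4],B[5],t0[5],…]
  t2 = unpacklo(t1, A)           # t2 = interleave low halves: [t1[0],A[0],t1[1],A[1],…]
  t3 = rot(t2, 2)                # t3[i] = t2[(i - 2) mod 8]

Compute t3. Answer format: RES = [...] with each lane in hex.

  t0: 2c bb 58 67 44 40 25 a2
  t1: 2c 44 58 40 44 25 25 a2
  t2: 2c f1 44 45 58 46 40 93
  t3: 40 93 2c f1 44 45 58 46

RES = [0x40, 0x93, 0x2c, 0xf1, 0x44, 0x45, 0x58, 0x46]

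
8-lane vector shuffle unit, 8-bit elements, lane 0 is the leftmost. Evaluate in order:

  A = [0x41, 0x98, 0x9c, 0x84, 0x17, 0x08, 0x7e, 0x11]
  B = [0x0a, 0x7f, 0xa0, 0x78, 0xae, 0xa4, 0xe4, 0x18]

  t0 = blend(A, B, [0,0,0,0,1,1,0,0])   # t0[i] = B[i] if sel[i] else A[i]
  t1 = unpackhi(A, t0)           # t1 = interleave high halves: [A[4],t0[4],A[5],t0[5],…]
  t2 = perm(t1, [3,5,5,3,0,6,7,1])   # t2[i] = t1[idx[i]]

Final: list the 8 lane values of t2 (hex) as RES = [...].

→ t0 |41|98|9c|84|ae|a4|7e|11|
→ t1 |17|ae|08|a4|7e|7e|11|11|
→ t2 |a4|7e|7e|a4|17|11|11|ae|

RES = [ 0xa4  0x7e  0x7e  0xa4  0x17  0x11  0x11  0xae ]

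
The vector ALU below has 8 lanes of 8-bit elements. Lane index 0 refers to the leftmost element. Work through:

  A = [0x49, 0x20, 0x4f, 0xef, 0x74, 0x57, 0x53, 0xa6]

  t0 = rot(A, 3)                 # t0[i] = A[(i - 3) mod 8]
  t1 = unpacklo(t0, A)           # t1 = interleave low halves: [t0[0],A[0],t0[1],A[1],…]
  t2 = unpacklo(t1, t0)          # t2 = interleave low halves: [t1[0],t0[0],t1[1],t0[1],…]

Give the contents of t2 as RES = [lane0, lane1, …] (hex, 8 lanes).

RES = [ 0x57  0x57  0x49  0x53  0x53  0xa6  0x20  0x49 ]

→ t0 |57|53|a6|49|20|4f|ef|74|
→ t1 |57|49|53|20|a6|4f|49|ef|
→ t2 |57|57|49|53|53|a6|20|49|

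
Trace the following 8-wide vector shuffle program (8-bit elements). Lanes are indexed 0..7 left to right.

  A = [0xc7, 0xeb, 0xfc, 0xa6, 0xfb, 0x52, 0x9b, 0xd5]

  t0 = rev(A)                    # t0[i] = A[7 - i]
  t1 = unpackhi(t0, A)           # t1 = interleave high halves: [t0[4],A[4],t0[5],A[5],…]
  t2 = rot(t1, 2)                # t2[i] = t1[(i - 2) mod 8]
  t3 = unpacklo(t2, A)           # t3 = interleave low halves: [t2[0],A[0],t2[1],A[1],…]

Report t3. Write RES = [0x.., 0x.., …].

  t0: d5 9b 52 fb a6 fc eb c7
  t1: a6 fb fc 52 eb 9b c7 d5
  t2: c7 d5 a6 fb fc 52 eb 9b
  t3: c7 c7 d5 eb a6 fc fb a6

RES = [ 0xc7  0xc7  0xd5  0xeb  0xa6  0xfc  0xfb  0xa6 ]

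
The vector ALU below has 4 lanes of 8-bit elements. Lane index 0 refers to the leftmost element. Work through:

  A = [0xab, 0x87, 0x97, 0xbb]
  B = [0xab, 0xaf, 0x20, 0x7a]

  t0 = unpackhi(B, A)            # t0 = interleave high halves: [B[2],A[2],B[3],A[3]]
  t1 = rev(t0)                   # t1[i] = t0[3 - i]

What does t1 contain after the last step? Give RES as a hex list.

t0 = [0x20, 0x97, 0x7a, 0xbb]
t1 = [0xbb, 0x7a, 0x97, 0x20]

RES = [ 0xbb  0x7a  0x97  0x20 ]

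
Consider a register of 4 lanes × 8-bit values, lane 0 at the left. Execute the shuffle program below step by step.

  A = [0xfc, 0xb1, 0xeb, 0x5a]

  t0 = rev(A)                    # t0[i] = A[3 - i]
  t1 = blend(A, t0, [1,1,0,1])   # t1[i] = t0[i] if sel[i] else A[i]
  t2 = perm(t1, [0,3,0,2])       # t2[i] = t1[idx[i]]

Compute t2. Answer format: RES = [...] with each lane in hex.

RES = [0x5a, 0xfc, 0x5a, 0xeb]

→ t0 |5a|eb|b1|fc|
→ t1 |5a|eb|eb|fc|
→ t2 |5a|fc|5a|eb|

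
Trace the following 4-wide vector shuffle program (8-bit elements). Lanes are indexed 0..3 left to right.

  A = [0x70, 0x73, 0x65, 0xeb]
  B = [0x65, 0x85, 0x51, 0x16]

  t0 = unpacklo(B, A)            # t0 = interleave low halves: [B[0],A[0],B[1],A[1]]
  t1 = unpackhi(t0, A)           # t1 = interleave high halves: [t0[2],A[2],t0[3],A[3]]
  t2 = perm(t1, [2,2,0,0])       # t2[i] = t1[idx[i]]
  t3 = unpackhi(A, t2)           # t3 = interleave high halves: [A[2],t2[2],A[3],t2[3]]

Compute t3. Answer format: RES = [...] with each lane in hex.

RES = [ 0x65  0x85  0xeb  0x85 ]

  t0: 65 70 85 73
  t1: 85 65 73 eb
  t2: 73 73 85 85
  t3: 65 85 eb 85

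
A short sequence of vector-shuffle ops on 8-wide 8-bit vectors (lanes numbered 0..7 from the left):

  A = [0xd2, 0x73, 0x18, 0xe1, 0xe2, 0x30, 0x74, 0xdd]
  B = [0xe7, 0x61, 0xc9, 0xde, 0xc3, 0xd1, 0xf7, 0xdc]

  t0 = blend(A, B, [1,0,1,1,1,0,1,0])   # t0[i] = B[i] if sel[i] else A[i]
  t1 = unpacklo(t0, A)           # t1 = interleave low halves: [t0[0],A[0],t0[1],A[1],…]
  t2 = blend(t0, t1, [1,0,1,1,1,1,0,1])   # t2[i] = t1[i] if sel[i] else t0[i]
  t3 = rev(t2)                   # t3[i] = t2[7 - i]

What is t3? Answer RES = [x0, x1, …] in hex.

RES = [0xe1, 0xf7, 0x18, 0xc9, 0x73, 0x73, 0x73, 0xe7]

→ t0 |e7|73|c9|de|c3|30|f7|dd|
→ t1 |e7|d2|73|73|c9|18|de|e1|
→ t2 |e7|73|73|73|c9|18|f7|e1|
→ t3 |e1|f7|18|c9|73|73|73|e7|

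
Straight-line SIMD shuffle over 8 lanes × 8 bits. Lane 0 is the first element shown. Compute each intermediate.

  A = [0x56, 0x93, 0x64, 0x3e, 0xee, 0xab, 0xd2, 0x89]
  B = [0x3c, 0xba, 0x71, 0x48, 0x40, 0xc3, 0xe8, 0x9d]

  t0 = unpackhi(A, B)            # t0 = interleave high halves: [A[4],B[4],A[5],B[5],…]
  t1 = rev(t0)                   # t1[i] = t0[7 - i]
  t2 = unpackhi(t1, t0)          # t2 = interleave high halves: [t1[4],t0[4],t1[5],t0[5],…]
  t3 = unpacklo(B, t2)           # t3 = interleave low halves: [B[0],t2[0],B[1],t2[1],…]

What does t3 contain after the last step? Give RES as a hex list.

RES = [ 0x3c  0xc3  0xba  0xd2  0x71  0xab  0x48  0xe8 ]

  t0: ee 40 ab c3 d2 e8 89 9d
  t1: 9d 89 e8 d2 c3 ab 40 ee
  t2: c3 d2 ab e8 40 89 ee 9d
  t3: 3c c3 ba d2 71 ab 48 e8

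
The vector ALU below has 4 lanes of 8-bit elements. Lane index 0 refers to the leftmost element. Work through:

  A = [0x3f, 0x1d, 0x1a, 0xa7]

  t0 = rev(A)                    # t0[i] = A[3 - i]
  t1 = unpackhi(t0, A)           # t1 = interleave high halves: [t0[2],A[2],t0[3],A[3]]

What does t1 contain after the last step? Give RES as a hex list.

t0 = [0xa7, 0x1a, 0x1d, 0x3f]
t1 = [0x1d, 0x1a, 0x3f, 0xa7]

RES = [ 0x1d  0x1a  0x3f  0xa7 ]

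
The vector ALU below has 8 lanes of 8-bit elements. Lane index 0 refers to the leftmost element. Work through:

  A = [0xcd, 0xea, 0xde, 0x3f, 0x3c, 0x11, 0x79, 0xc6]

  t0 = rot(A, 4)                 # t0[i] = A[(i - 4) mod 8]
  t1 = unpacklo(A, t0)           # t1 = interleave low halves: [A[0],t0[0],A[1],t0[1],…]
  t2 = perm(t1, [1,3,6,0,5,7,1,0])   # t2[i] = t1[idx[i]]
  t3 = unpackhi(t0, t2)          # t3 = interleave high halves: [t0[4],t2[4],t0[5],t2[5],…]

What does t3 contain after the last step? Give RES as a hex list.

RES = [0xcd, 0x79, 0xea, 0xc6, 0xde, 0x3c, 0x3f, 0xcd]

t0 = [0x3c, 0x11, 0x79, 0xc6, 0xcd, 0xea, 0xde, 0x3f]
t1 = [0xcd, 0x3c, 0xea, 0x11, 0xde, 0x79, 0x3f, 0xc6]
t2 = [0x3c, 0x11, 0x3f, 0xcd, 0x79, 0xc6, 0x3c, 0xcd]
t3 = [0xcd, 0x79, 0xea, 0xc6, 0xde, 0x3c, 0x3f, 0xcd]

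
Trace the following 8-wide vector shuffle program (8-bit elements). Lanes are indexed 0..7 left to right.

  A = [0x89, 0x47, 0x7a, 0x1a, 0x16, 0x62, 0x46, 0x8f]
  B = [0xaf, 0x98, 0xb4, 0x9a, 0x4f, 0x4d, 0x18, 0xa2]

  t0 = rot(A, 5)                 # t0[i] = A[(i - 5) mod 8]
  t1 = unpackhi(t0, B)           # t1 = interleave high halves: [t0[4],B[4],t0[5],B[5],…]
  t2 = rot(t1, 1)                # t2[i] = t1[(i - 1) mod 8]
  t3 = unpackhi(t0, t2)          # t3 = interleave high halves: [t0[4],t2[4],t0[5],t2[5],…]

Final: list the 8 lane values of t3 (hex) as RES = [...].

t0 = [0x1a, 0x16, 0x62, 0x46, 0x8f, 0x89, 0x47, 0x7a]
t1 = [0x8f, 0x4f, 0x89, 0x4d, 0x47, 0x18, 0x7a, 0xa2]
t2 = [0xa2, 0x8f, 0x4f, 0x89, 0x4d, 0x47, 0x18, 0x7a]
t3 = [0x8f, 0x4d, 0x89, 0x47, 0x47, 0x18, 0x7a, 0x7a]

RES = [0x8f, 0x4d, 0x89, 0x47, 0x47, 0x18, 0x7a, 0x7a]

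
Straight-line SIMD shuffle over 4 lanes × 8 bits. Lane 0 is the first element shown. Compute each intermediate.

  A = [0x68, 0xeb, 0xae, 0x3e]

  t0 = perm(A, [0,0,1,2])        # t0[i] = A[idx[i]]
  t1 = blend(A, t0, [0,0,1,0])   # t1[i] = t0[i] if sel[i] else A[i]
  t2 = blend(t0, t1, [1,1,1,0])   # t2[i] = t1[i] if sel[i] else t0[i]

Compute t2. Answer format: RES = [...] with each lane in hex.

→ t0 |68|68|eb|ae|
→ t1 |68|eb|eb|3e|
→ t2 |68|eb|eb|ae|

RES = [0x68, 0xeb, 0xeb, 0xae]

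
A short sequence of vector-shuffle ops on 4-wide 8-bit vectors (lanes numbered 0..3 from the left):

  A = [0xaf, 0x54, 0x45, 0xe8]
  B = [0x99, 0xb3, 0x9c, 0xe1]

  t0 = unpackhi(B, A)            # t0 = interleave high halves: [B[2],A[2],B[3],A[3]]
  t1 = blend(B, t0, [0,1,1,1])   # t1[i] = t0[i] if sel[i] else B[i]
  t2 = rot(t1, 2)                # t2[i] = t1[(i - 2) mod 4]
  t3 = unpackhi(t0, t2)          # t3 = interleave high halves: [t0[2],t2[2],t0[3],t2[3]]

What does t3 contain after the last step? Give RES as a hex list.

t0 = [0x9c, 0x45, 0xe1, 0xe8]
t1 = [0x99, 0x45, 0xe1, 0xe8]
t2 = [0xe1, 0xe8, 0x99, 0x45]
t3 = [0xe1, 0x99, 0xe8, 0x45]

RES = [0xe1, 0x99, 0xe8, 0x45]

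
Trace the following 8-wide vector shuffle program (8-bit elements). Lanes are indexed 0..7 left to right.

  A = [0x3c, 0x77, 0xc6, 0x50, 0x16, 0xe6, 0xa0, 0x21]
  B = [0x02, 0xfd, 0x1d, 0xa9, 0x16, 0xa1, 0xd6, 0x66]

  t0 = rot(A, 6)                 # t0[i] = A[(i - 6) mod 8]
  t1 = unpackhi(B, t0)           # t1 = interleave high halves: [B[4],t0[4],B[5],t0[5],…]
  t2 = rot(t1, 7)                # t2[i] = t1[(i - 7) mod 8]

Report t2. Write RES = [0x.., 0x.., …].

RES = [0xa0, 0xa1, 0x21, 0xd6, 0x3c, 0x66, 0x77, 0x16]

→ t0 |c6|50|16|e6|a0|21|3c|77|
→ t1 |16|a0|a1|21|d6|3c|66|77|
→ t2 |a0|a1|21|d6|3c|66|77|16|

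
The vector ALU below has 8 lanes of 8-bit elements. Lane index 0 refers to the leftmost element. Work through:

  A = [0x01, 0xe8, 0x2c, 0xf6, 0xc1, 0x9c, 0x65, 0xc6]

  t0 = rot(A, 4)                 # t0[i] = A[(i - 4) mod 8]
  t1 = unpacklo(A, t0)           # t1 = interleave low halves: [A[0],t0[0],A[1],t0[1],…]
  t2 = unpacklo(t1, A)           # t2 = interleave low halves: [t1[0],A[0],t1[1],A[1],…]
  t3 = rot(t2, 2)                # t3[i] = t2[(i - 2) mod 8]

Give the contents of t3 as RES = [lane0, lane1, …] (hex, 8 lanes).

RES = [ 0x9c  0xf6  0x01  0x01  0xc1  0xe8  0xe8  0x2c ]

t0 = [0xc1, 0x9c, 0x65, 0xc6, 0x01, 0xe8, 0x2c, 0xf6]
t1 = [0x01, 0xc1, 0xe8, 0x9c, 0x2c, 0x65, 0xf6, 0xc6]
t2 = [0x01, 0x01, 0xc1, 0xe8, 0xe8, 0x2c, 0x9c, 0xf6]
t3 = [0x9c, 0xf6, 0x01, 0x01, 0xc1, 0xe8, 0xe8, 0x2c]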